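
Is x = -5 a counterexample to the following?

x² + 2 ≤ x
Substitute x = -5 into the relation:
x = -5: LHS = (-5)² + 2 = 27; 27 ≤ -5 — FAILS

Since the claim fails at x = -5, this value is a counterexample.

Answer: Yes, x = -5 is a counterexample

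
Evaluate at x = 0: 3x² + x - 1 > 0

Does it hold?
x = 0: LHS = 3·0² + 0 - 1 = -1; -1 > 0 — FAILS

The relation fails at x = 0, so x = 0 is a counterexample.

Answer: No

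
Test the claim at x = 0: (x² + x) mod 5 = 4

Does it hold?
x = 0: LHS = (0² + 0) mod 5 = 0 mod 5 = 0; 0 = 4 — FAILS

The relation fails at x = 0, so x = 0 is a counterexample.

Answer: No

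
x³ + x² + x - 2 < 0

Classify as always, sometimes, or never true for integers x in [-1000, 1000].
Holds at x = 0: LHS = 0³ + 0² + 0 - 2 = -2; -2 < 0 — holds
Fails at x = 1: LHS = 1³ + 1² + 1 - 2 = 1; 1 < 0 — FAILS
It is satisfied by some integers in the range but not all.

Answer: Sometimes true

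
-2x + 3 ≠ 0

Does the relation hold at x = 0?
x = 0: LHS = -2·0 + 3 = 3; 3 ≠ 0 — holds

The relation is satisfied at x = 0.

Answer: Yes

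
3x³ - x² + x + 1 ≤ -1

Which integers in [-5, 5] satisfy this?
Holds for: {-5, -4, -3, -2, -1}
Fails for: {0, 1, 2, 3, 4, 5}

Answer: {-5, -4, -3, -2, -1}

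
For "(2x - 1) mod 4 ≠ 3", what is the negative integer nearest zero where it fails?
Testing negative integers from -1 downward:
x = -1: LHS = (2·(-1) - 1) mod 4 = (-3) mod 4 = 1; 1 ≠ 3 — holds
x = -2: LHS = (2·(-2) - 1) mod 4 = (-5) mod 4 = 3; 3 ≠ 3 — FAILS  ← closest negative counterexample to 0

Answer: x = -2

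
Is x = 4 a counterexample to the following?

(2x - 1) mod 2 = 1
Substitute x = 4 into the relation:
x = 4: LHS = (2·4 - 1) mod 2 = 7 mod 2 = 1; 1 = 1 — holds

The relation holds at x = 4, so it is not a counterexample.

Answer: No, x = 4 is not a counterexample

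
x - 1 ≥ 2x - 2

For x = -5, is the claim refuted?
Substitute x = -5 into the relation:
x = -5: LHS = (-5) - 1 = -6, RHS = 2·(-5) - 2 = -12; -6 ≥ -12 — holds

The claim holds here, so x = -5 is not a counterexample. (A counterexample exists elsewhere, e.g. x = 2.)

Answer: No, x = -5 is not a counterexample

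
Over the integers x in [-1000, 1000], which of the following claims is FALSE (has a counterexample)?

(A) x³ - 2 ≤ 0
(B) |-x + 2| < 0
(A) x = 2: LHS = 2³ - 2 = 6; 6 ≤ 0 — FAILS
(B) x = 0: LHS = |-0 + 2| = |2| = 2; 2 < 0 — FAILS

Answer: Both A and B are false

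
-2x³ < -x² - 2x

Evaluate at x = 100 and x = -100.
x = 100: LHS = -2·100³ = -2000000, RHS = -100² - 2·100 = -10200; -2000000 < -10200 — holds
x = -100: LHS = -2·(-100)³ = 2000000, RHS = -(-100)² - 2·(-100) = -9800; 2000000 < -9800 — FAILS

Answer: Partially: holds for x = 100, fails for x = -100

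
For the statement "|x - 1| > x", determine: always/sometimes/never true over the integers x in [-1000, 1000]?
Holds at x = 0: LHS = |0 - 1| = |-1| = 1; 1 > 0 — holds
Fails at x = 1: LHS = |1 - 1| = |0| = 0; 0 > 1 — FAILS
It is satisfied by some integers in the range but not all.

Answer: Sometimes true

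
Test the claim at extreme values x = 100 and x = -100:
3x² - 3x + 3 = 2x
x = 100: LHS = 3·100² - 3·100 + 3 = 29703, RHS = 2·100 = 200; 29703 = 200 — FAILS
x = -100: LHS = 3·(-100)² - 3·(-100) + 3 = 30303, RHS = 2·(-100) = -200; 30303 = -200 — FAILS

Answer: No, fails for both x = 100 and x = -100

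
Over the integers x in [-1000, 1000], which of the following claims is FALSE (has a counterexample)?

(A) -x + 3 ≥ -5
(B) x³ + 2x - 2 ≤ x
(A) x = 9: LHS = -9 + 3 = -6; -6 ≥ -5 — FAILS
(B) x = 2: LHS = 2³ + 2·2 - 2 = 10; 10 ≤ 2 — FAILS

Answer: Both A and B are false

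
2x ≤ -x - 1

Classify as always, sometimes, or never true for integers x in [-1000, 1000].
Holds at x = -1: LHS = 2·(-1) = -2, RHS = -(-1) - 1 = 0; -2 ≤ 0 — holds
Fails at x = 0: LHS = 2·0 = 0, RHS = -0 - 1 = -1; 0 ≤ -1 — FAILS
It is satisfied by some integers in the range but not all.

Answer: Sometimes true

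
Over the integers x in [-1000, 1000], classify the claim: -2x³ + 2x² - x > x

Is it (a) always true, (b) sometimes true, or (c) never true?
Holds at x = -1: LHS = -2·(-1)³ + 2·(-1)² - (-1) = 5; 5 > -1 — holds
Fails at x = 0: LHS = -2·0³ + 2·0² - 0 = 0; 0 > 0 — FAILS
It is satisfied by some integers in the range but not all.

Answer: Sometimes true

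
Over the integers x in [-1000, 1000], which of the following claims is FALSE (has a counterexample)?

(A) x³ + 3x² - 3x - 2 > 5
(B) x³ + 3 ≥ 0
(A) x = 0: LHS = 0³ + 3·0² - 3·0 - 2 = -2; -2 > 5 — FAILS
(B) x = -2: LHS = (-2)³ + 3 = -5; -5 ≥ 0 — FAILS

Answer: Both A and B are false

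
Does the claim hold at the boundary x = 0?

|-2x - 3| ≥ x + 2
x = 0: LHS = |-2·0 - 3| = |-3| = 3, RHS = 0 + 2 = 2; 3 ≥ 2 — holds

The relation is satisfied at x = 0.

Answer: Yes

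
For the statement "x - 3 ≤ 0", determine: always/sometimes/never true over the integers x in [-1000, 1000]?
Holds at x = 0: LHS = 0 - 3 = -3; -3 ≤ 0 — holds
Fails at x = 4: LHS = 4 - 3 = 1; 1 ≤ 0 — FAILS
It is satisfied by some integers in the range but not all.

Answer: Sometimes true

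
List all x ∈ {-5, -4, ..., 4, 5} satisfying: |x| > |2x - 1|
Over all integers in [-5, 5], LHS − RHS is largest at x = 1, where it equals 0:
x = 1: LHS = |1| = 1, RHS = |2·1 - 1| = |1| = 1; 1 > 1 — FAILS
At the ends of the range:
x = -5: LHS = |-5| = 5, RHS = |2·(-5) - 1| = |-11| = 11; 5 > 11 — FAILS
x = 5: LHS = |5| = 5, RHS = |2·5 - 1| = |9| = 9; 5 > 9 — FAILS
Hence LHS − RHS is never positive, i.e. LHS ≤ RHS throughout, so the claimed relation (>) fails for every integer in [-5, 5].

Answer: None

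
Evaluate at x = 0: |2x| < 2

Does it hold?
x = 0: LHS = |2·0| = |0| = 0; 0 < 2 — holds

The relation is satisfied at x = 0.

Answer: Yes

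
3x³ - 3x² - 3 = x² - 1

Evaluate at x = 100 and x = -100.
x = 100: LHS = 3·100³ - 3·100² - 3 = 2969997, RHS = 100² - 1 = 9999; 2969997 = 9999 — FAILS
x = -100: LHS = 3·(-100)³ - 3·(-100)² - 3 = -3030003, RHS = (-100)² - 1 = 9999; -3030003 = 9999 — FAILS

Answer: No, fails for both x = 100 and x = -100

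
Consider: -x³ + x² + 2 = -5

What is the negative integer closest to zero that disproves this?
Testing negative integers from -1 downward:
x = -1: LHS = -(-1)³ + (-1)² + 2 = 4; 4 = -5 — FAILS  ← closest negative counterexample to 0

Answer: x = -1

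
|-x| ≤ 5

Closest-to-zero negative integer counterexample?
Testing negative integers from -1 downward:
x = -1: LHS = |-(-1)| = |1| = 1; 1 ≤ 5 — holds
x = -2: LHS = |-(-2)| = |2| = 2; 2 ≤ 5 — holds
x = -3: LHS = |-(-3)| = |3| = 3; 3 ≤ 5 — holds
x = -4: LHS = |-(-4)| = |4| = 4; 4 ≤ 5 — holds
x = -5: LHS = |-(-5)| = |5| = 5; 5 ≤ 5 — holds
x = -6: LHS = |-(-6)| = |6| = 6; 6 ≤ 5 — FAILS  ← closest negative counterexample to 0

Answer: x = -6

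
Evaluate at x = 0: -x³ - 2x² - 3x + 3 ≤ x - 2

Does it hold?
x = 0: LHS = -0³ - 2·0² - 3·0 + 3 = 3, RHS = 0 - 2 = -2; 3 ≤ -2 — FAILS

The relation fails at x = 0, so x = 0 is a counterexample.

Answer: No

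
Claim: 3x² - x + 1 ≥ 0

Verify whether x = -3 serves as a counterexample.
Substitute x = -3 into the relation:
x = -3: LHS = 3·(-3)² - (-3) + 1 = 31; 31 ≥ 0 — holds

The relation holds at x = -3, so it is not a counterexample.

Answer: No, x = -3 is not a counterexample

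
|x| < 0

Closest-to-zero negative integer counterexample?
Testing negative integers from -1 downward:
x = -1: LHS = |-1| = 1; 1 < 0 — FAILS  ← closest negative counterexample to 0

Answer: x = -1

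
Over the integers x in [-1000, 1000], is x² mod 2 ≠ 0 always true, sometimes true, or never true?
Holds at x = 1: LHS = (1²) mod 2 = 1 mod 2 = 1; 1 ≠ 0 — holds
Fails at x = 0: LHS = (0²) mod 2 = 0 mod 2 = 0; 0 ≠ 0 — FAILS
It is satisfied by some integers in the range but not all.

Answer: Sometimes true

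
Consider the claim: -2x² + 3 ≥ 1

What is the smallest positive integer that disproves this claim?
Testing positive integers:
x = 1: LHS = -2·1² + 3 = 1; 1 ≥ 1 — holds
x = 2: LHS = -2·2² + 3 = -5; -5 ≥ 1 — FAILS  ← smallest positive counterexample

Answer: x = 2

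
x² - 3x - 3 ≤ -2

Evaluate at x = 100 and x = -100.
x = 100: LHS = 100² - 3·100 - 3 = 9697; 9697 ≤ -2 — FAILS
x = -100: LHS = (-100)² - 3·(-100) - 3 = 10297; 10297 ≤ -2 — FAILS

Answer: No, fails for both x = 100 and x = -100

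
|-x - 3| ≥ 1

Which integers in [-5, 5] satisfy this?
Holds for: {-5, -4, -2, -1, 0, 1, 2, 3, 4, 5}
Fails for: {-3}

Answer: {-5, -4, -2, -1, 0, 1, 2, 3, 4, 5}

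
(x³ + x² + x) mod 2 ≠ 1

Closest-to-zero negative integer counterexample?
Testing negative integers from -1 downward:
x = -1: LHS = ((-1)³ + (-1)² + (-1)) mod 2 = (-1) mod 2 = 1; 1 ≠ 1 — FAILS  ← closest negative counterexample to 0

Answer: x = -1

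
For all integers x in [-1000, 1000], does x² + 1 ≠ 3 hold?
Track d = LHS − RHS over the integers in [-1000, 1000]. Equality would need d = 0, but d changes sign only between consecutive integers, jumping over 0:
x = -2: LHS = (-2)² + 1 = 5; 5 ≠ 3 — holds  (d = 2)
x = -1: LHS = (-1)² + 1 = 2; 2 ≠ 3 — holds  (d = -1)
x = 1: LHS = 1² + 1 = 2; 2 ≠ 3 — holds  (d = -1)
x = 2: LHS = 2² + 1 = 5; 5 ≠ 3 — holds  (d = 2)
Away from these crossings d keeps a constant sign, and checking every integer in [-1000, 1000] confirms d ≠ 0 throughout. Hence the two sides are never equal, so the relation holds for every integer in [-1000, 1000].

No counterexample exists.

Answer: True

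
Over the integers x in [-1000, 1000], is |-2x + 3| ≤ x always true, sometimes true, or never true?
Holds at x = 1: LHS = |-2·1 + 3| = |1| = 1; 1 ≤ 1 — holds
Fails at x = 0: LHS = |-2·0 + 3| = |3| = 3; 3 ≤ 0 — FAILS
It is satisfied by some integers in the range but not all.

Answer: Sometimes true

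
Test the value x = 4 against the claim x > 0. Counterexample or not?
Substitute x = 4 into the relation:
x = 4: 4 > 0 — holds

The claim holds here, so x = 4 is not a counterexample. (A counterexample exists elsewhere, e.g. x = 0.)

Answer: No, x = 4 is not a counterexample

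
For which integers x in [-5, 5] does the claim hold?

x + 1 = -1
Holds for: {-2}
Fails for: {-5, -4, -3, -1, 0, 1, 2, 3, 4, 5}

Answer: {-2}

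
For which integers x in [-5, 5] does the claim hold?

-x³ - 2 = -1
Holds for: {-1}
Fails for: {-5, -4, -3, -2, 0, 1, 2, 3, 4, 5}

Answer: {-1}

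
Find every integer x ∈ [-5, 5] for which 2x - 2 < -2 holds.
Holds for: {-5, -4, -3, -2, -1}
Fails for: {0, 1, 2, 3, 4, 5}

Answer: {-5, -4, -3, -2, -1}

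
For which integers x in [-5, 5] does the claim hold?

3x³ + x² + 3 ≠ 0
Track d = LHS − RHS over the integers in [-5, 5]. Equality would need d = 0, but d changes sign only between consecutive integers, jumping over 0:
x = -2: LHS = 3·(-2)³ + (-2)² + 3 = -17; -17 ≠ 0 — holds  (d = -17)
x = -1: LHS = 3·(-1)³ + (-1)² + 3 = 1; 1 ≠ 0 — holds  (d = 1)
Away from these crossings d keeps a constant sign, and checking every integer in [-5, 5] confirms d ≠ 0 throughout. Hence the two sides are never equal, so the relation holds for every integer in [-5, 5].

Answer: All integers in [-5, 5]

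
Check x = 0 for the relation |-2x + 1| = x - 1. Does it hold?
x = 0: LHS = |-2·0 + 1| = |1| = 1, RHS = 0 - 1 = -1; 1 = -1 — FAILS

The relation fails at x = 0, so x = 0 is a counterexample.

Answer: No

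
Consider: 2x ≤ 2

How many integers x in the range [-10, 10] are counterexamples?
Counterexamples in [-10, 10]: {2, 3, 4, 5, 6, 7, 8, 9, 10}.

Counting them gives 9 values.

Answer: 9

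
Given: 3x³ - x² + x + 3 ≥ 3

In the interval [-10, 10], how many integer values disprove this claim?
Counterexamples in [-10, 10]: {-10, -9, -8, -7, -6, -5, -4, -3, -2, -1}.

Counting them gives 10 values.

Answer: 10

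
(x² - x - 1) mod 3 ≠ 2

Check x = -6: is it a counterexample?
Substitute x = -6 into the relation:
x = -6: LHS = ((-6)² - (-6) - 1) mod 3 = 41 mod 3 = 2; 2 ≠ 2 — FAILS

Since the claim fails at x = -6, this value is a counterexample.

Answer: Yes, x = -6 is a counterexample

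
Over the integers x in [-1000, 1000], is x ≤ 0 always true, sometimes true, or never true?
Holds at x = 0: 0 ≤ 0 — holds
Fails at x = 1: 1 ≤ 0 — FAILS
It is satisfied by some integers in the range but not all.

Answer: Sometimes true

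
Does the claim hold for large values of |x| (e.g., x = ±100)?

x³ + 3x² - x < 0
x = 100: LHS = 100³ + 3·100² - 100 = 1029900; 1029900 < 0 — FAILS
x = -100: LHS = (-100)³ + 3·(-100)² - (-100) = -969900; -969900 < 0 — holds

Answer: Partially: fails for x = 100, holds for x = -100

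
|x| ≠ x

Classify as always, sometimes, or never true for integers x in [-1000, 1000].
Holds at x = -1: LHS = |-1| = 1; 1 ≠ -1 — holds
Fails at x = 0: LHS = |0| = 0; 0 ≠ 0 — FAILS
It is satisfied by some integers in the range but not all.

Answer: Sometimes true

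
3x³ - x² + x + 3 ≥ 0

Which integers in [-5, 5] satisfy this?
Holds for: {0, 1, 2, 3, 4, 5}
Fails for: {-5, -4, -3, -2, -1}

Answer: {0, 1, 2, 3, 4, 5}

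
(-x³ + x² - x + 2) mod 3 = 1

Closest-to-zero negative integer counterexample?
Testing negative integers from -1 downward:
x = -1: LHS = (-(-1)³ + (-1)² - (-1) + 2) mod 3 = 5 mod 3 = 2; 2 = 1 — FAILS  ← closest negative counterexample to 0

Answer: x = -1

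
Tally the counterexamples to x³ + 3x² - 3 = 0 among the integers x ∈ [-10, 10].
Counterexamples in [-10, 10]: {-10, -9, -8, -7, -6, -5, -4, -3, -2, -1, 0, 1, 2, 3, 4, 5, 6, 7, 8, 9, 10}.

Counting them gives 21 values.

Answer: 21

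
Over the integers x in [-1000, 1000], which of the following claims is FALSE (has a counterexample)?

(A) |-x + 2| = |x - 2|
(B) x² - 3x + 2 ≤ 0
(A) LHS − RHS = 0 at every integer in [-1000, 1000]; the two sides always agree. For instance:
x = -1000: LHS = |-(-1000) + 2| = |1002| = 1002, RHS = |(-1000) - 2| = |-1002| = 1002; 1002 = 1002 — holds
x = 0: LHS = |-0 + 2| = |2| = 2, RHS = |0 - 2| = |-2| = 2; 2 = 2 — holds
x = 1000: LHS = |-1000 + 2| = |-998| = 998, RHS = |1000 - 2| = |998| = 998; 998 = 998 — holds
The sides are never unequal, so the relation holds for every integer in [-1000, 1000].

(B) x = 0: LHS = 0² - 3·0 + 2 = 2; 2 ≤ 0 — FAILS

Only (B) has a counterexample.

Answer: B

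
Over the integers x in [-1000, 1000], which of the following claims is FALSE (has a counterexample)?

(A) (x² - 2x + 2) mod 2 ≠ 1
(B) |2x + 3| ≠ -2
(A) x = 1: LHS = (1² - 2·1 + 2) mod 2 = 1 mod 2 = 1; 1 ≠ 1 — FAILS

(B) An absolute value is never negative, so the left side is ≥ 0 for every x, while the right side is -2. Tightest case in [-1000, 1000] is x = -1:
x = -1: LHS = |2·(-1) + 3| = |1| = 1; 1 ≠ -2 — holds
Hence LHS − RHS is never 0, i.e. the two sides are never equal, so the relation holds for every integer in [-1000, 1000].

Only (A) has a counterexample.

Answer: A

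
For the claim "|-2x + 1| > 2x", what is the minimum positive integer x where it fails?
Testing positive integers:
x = 1: LHS = |-2·1 + 1| = |-1| = 1, RHS = 2·1 = 2; 1 > 2 — FAILS  ← smallest positive counterexample

Answer: x = 1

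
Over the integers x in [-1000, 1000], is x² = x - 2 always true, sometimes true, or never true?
Over all integers in [-1000, 1000], LHS − RHS is always positive; it is smallest at x = 0, where it equals 2:
x = 0: LHS = 0² = 0, RHS = 0 - 2 = -2; 0 = -2 — FAILS
At the ends of the range:
x = -1000: LHS = (-1000)² = 1000000, RHS = (-1000) - 2 = -1002; 1000000 = -1002 — FAILS
x = 1000: LHS = 1000² = 1000000, RHS = 1000 - 2 = 998; 1000000 = 998 — FAILS
Hence LHS − RHS is never 0, i.e. the two sides are never equal, so the claimed relation (=) fails for every integer in [-1000, 1000].

No integer in the range satisfies it.

Answer: Never true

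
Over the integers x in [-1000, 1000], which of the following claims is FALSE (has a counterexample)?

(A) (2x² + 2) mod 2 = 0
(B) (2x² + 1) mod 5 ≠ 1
(A) For a polynomial with integer coefficients, its value mod 2 depends only on x mod 2, so it suffices to check one representative of each residue class, x = 0, 1:
x = 0: LHS = (2·0² + 2) mod 2 = 2 mod 2 = 0; 0 = 0 — holds
x = 1: LHS = (2·1² + 2) mod 2 = 4 mod 2 = 0; 0 = 0 — holds
The relation holds in every residue class, so the relation holds for every integer in [-1000, 1000].

(B) x = 0: LHS = (2·0² + 1) mod 5 = 1 mod 5 = 1; 1 ≠ 1 — FAILS

Only (B) has a counterexample.

Answer: B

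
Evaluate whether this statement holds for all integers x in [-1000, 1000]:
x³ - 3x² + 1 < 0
The claim fails at x = 0:
x = 0: LHS = 0³ - 3·0² + 1 = 1; 1 < 0 — FAILS

Because a single integer refutes it, the statement is false.

Answer: False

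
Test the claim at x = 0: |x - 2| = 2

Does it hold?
x = 0: LHS = |0 - 2| = |-2| = 2; 2 = 2 — holds

The relation is satisfied at x = 0.

Answer: Yes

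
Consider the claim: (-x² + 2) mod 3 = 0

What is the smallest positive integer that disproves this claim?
Testing positive integers:
x = 1: LHS = (-1² + 2) mod 3 = 1 mod 3 = 1; 1 = 0 — FAILS  ← smallest positive counterexample

Answer: x = 1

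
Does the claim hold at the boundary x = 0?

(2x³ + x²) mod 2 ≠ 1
x = 0: LHS = (2·0³ + 0²) mod 2 = 0 mod 2 = 0; 0 ≠ 1 — holds

The relation is satisfied at x = 0.

Answer: Yes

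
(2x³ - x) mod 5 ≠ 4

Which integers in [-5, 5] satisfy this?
Holds for: {-5, -4, -2, 0, 1, 3, 5}
Fails for: {-3, -1, 2, 4}

Answer: {-5, -4, -2, 0, 1, 3, 5}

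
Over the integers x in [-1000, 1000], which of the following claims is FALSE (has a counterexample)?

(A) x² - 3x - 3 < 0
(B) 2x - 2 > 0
(A) x = -1: LHS = (-1)² - 3·(-1) - 3 = 1; 1 < 0 — FAILS
(B) x = 0: LHS = 2·0 - 2 = -2; -2 > 0 — FAILS

Answer: Both A and B are false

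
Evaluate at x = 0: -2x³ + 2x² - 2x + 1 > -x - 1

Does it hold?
x = 0: LHS = -2·0³ + 2·0² - 2·0 + 1 = 1, RHS = -0 - 1 = -1; 1 > -1 — holds

The relation is satisfied at x = 0.

Answer: Yes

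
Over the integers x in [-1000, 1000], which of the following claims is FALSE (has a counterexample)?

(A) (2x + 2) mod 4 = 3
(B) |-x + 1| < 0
(A) x = 0: LHS = (2·0 + 2) mod 4 = 2 mod 4 = 2; 2 = 3 — FAILS
(B) x = 0: LHS = |-0 + 1| = |1| = 1; 1 < 0 — FAILS

Answer: Both A and B are false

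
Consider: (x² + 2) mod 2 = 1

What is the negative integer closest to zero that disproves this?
Testing negative integers from -1 downward:
x = -1: LHS = ((-1)² + 2) mod 2 = 3 mod 2 = 1; 1 = 1 — holds
x = -2: LHS = ((-2)² + 2) mod 2 = 6 mod 2 = 0; 0 = 1 — FAILS  ← closest negative counterexample to 0

Answer: x = -2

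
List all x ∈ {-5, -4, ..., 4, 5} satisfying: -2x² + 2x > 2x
Over all integers in [-5, 5], LHS − RHS is largest at x = 0, where it equals 0:
x = 0: LHS = -2·0² + 2·0 = 0, RHS = 2·0 = 0; 0 > 0 — FAILS
At the ends of the range:
x = -5: LHS = -2·(-5)² + 2·(-5) = -60, RHS = 2·(-5) = -10; -60 > -10 — FAILS
x = 5: LHS = -2·5² + 2·5 = -40, RHS = 2·5 = 10; -40 > 10 — FAILS
Hence LHS − RHS is never positive, i.e. LHS ≤ RHS throughout, so the claimed relation (>) fails for every integer in [-5, 5].

Answer: None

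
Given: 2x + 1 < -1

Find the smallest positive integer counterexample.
Testing positive integers:
x = 1: LHS = 2·1 + 1 = 3; 3 < -1 — FAILS  ← smallest positive counterexample

Answer: x = 1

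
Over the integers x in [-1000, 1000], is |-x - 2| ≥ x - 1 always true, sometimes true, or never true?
Over all integers in [-1000, 1000], LHS − RHS is smallest at x = 0, where it equals 3:
x = 0: LHS = |-0 - 2| = |-2| = 2, RHS = 0 - 1 = -1; 2 ≥ -1 — holds
At the ends of the range:
x = -1000: LHS = |-(-1000) - 2| = |998| = 998, RHS = (-1000) - 1 = -1001; 998 ≥ -1001 — holds
x = 1000: LHS = |-1000 - 2| = |-1002| = 1002, RHS = 1000 - 1 = 999; 1002 ≥ 999 — holds
Hence LHS − RHS is never negative, i.e. LHS ≥ RHS throughout, so the relation holds for every integer in [-1000, 1000].

No counterexample exists.

Answer: Always true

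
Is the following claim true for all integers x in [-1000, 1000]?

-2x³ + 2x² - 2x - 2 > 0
The claim fails at x = 0:
x = 0: LHS = -2·0³ + 2·0² - 2·0 - 2 = -2; -2 > 0 — FAILS

Because a single integer refutes it, the statement is false.

Answer: False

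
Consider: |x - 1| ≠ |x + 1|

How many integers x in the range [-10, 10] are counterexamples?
Counterexamples in [-10, 10]: {0}.

Counting them gives 1 values.

Answer: 1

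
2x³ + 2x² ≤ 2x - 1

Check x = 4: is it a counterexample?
Substitute x = 4 into the relation:
x = 4: LHS = 2·4³ + 2·4² = 160, RHS = 2·4 - 1 = 7; 160 ≤ 7 — FAILS

Since the claim fails at x = 4, this value is a counterexample.

Answer: Yes, x = 4 is a counterexample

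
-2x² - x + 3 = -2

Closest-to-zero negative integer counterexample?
Testing negative integers from -1 downward:
x = -1: LHS = -2·(-1)² - (-1) + 3 = 2; 2 = -2 — FAILS  ← closest negative counterexample to 0

Answer: x = -1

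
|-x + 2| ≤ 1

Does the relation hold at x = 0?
x = 0: LHS = |-0 + 2| = |2| = 2; 2 ≤ 1 — FAILS

The relation fails at x = 0, so x = 0 is a counterexample.

Answer: No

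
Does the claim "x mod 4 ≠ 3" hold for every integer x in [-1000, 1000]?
The claim fails at x = -1:
x = -1: LHS = (-1) mod 4 = 3; 3 ≠ 3 — FAILS

Because a single integer refutes it, the statement is false.

Answer: False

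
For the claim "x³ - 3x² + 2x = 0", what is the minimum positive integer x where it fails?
Testing positive integers:
x = 1: LHS = 1³ - 3·1² + 2·1 = 0; 0 = 0 — holds
x = 2: LHS = 2³ - 3·2² + 2·2 = 0; 0 = 0 — holds
x = 3: LHS = 3³ - 3·3² + 2·3 = 6; 6 = 0 — FAILS  ← smallest positive counterexample

Answer: x = 3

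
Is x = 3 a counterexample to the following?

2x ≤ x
Substitute x = 3 into the relation:
x = 3: LHS = 2·3 = 6; 6 ≤ 3 — FAILS

Since the claim fails at x = 3, this value is a counterexample.

Answer: Yes, x = 3 is a counterexample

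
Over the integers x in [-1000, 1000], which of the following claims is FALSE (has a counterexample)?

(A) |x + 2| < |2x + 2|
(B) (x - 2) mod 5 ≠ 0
(A) x = 0: LHS = |0 + 2| = |2| = 2, RHS = |2·0 + 2| = |2| = 2; 2 < 2 — FAILS
(B) x = 2: LHS = (2 - 2) mod 5 = 0 mod 5 = 0; 0 ≠ 0 — FAILS

Answer: Both A and B are false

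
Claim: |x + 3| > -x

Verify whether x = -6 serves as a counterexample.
Substitute x = -6 into the relation:
x = -6: LHS = |(-6) + 3| = |-3| = 3, RHS = -(-6) = 6; 3 > 6 — FAILS

Since the claim fails at x = -6, this value is a counterexample.

Answer: Yes, x = -6 is a counterexample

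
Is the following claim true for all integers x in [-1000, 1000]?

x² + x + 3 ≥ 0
Over all integers in [-1000, 1000], LHS − RHS is smallest at x = 0, where it equals 3:
x = 0: LHS = 0² + 0 + 3 = 3; 3 ≥ 0 — holds
At the ends of the range:
x = -1000: LHS = (-1000)² + (-1000) + 3 = 999003; 999003 ≥ 0 — holds
x = 1000: LHS = 1000² + 1000 + 3 = 1001003; 1001003 ≥ 0 — holds
Hence LHS − RHS is never negative, i.e. LHS ≥ RHS throughout, so the relation holds for every integer in [-1000, 1000].

No counterexample exists.

Answer: True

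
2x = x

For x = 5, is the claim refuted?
Substitute x = 5 into the relation:
x = 5: LHS = 2·5 = 10; 10 = 5 — FAILS

Since the claim fails at x = 5, this value is a counterexample.

Answer: Yes, x = 5 is a counterexample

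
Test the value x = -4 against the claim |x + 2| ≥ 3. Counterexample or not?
Substitute x = -4 into the relation:
x = -4: LHS = |(-4) + 2| = |-2| = 2; 2 ≥ 3 — FAILS

Since the claim fails at x = -4, this value is a counterexample.

Answer: Yes, x = -4 is a counterexample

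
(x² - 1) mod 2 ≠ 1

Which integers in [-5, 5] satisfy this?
Holds for: {-5, -3, -1, 1, 3, 5}
Fails for: {-4, -2, 0, 2, 4}

Answer: {-5, -3, -1, 1, 3, 5}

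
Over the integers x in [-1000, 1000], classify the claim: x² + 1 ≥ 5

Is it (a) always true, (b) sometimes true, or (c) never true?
Holds at x = 2: LHS = 2² + 1 = 5; 5 ≥ 5 — holds
Fails at x = 0: LHS = 0² + 1 = 1; 1 ≥ 5 — FAILS
It is satisfied by some integers in the range but not all.

Answer: Sometimes true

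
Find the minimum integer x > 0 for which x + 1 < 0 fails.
Testing positive integers:
x = 1: LHS = 1 + 1 = 2; 2 < 0 — FAILS  ← smallest positive counterexample

Answer: x = 1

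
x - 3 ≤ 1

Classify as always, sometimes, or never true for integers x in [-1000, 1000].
Holds at x = 0: LHS = 0 - 3 = -3; -3 ≤ 1 — holds
Fails at x = 5: LHS = 5 - 3 = 2; 2 ≤ 1 — FAILS
It is satisfied by some integers in the range but not all.

Answer: Sometimes true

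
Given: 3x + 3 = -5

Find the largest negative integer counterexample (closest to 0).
Testing negative integers from -1 downward:
x = -1: LHS = 3·(-1) + 3 = 0; 0 = -5 — FAILS  ← closest negative counterexample to 0

Answer: x = -1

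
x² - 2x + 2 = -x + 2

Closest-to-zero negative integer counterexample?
Testing negative integers from -1 downward:
x = -1: LHS = (-1)² - 2·(-1) + 2 = 5, RHS = -(-1) + 2 = 3; 5 = 3 — FAILS  ← closest negative counterexample to 0

Answer: x = -1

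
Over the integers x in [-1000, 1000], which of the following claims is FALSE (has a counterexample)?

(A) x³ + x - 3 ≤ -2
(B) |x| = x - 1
(A) x = 1: LHS = 1³ + 1 - 3 = -1; -1 ≤ -2 — FAILS
(B) x = 0: LHS = |0| = 0, RHS = 0 - 1 = -1; 0 = -1 — FAILS

Answer: Both A and B are false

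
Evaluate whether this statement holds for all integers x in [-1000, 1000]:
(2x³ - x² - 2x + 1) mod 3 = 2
The claim fails at x = 0:
x = 0: LHS = (2·0³ - 0² - 2·0 + 1) mod 3 = 1 mod 3 = 1; 1 = 2 — FAILS

Because a single integer refutes it, the statement is false.

Answer: False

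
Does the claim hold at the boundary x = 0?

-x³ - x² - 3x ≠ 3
x = 0: LHS = -0³ - 0² - 3·0 = 0; 0 ≠ 3 — holds

The relation is satisfied at x = 0.

Answer: Yes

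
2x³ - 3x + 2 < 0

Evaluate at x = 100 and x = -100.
x = 100: LHS = 2·100³ - 3·100 + 2 = 1999702; 1999702 < 0 — FAILS
x = -100: LHS = 2·(-100)³ - 3·(-100) + 2 = -1999698; -1999698 < 0 — holds

Answer: Partially: fails for x = 100, holds for x = -100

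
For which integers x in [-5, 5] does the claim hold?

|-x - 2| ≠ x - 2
Over all integers in [-5, 5], LHS − RHS is always positive; it is smallest at x = 0, where it equals 4:
x = 0: LHS = |-0 - 2| = |-2| = 2, RHS = 0 - 2 = -2; 2 ≠ -2 — holds
At the ends of the range:
x = -5: LHS = |-(-5) - 2| = |3| = 3, RHS = (-5) - 2 = -7; 3 ≠ -7 — holds
x = 5: LHS = |-5 - 2| = |-7| = 7, RHS = 5 - 2 = 3; 7 ≠ 3 — holds
Hence LHS − RHS is never 0, i.e. the two sides are never equal, so the relation holds for every integer in [-5, 5].

Answer: All integers in [-5, 5]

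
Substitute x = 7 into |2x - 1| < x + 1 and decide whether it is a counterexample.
Substitute x = 7 into the relation:
x = 7: LHS = |2·7 - 1| = |13| = 13, RHS = 7 + 1 = 8; 13 < 8 — FAILS

Since the claim fails at x = 7, this value is a counterexample.

Answer: Yes, x = 7 is a counterexample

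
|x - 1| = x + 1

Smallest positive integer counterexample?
Testing positive integers:
x = 1: LHS = |1 - 1| = |0| = 0, RHS = 1 + 1 = 2; 0 = 2 — FAILS  ← smallest positive counterexample

Answer: x = 1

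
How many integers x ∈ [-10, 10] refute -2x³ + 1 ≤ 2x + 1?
Counterexamples in [-10, 10]: {-10, -9, -8, -7, -6, -5, -4, -3, -2, -1}.

Counting them gives 10 values.

Answer: 10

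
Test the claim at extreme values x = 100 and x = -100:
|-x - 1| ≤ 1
x = 100: LHS = |-100 - 1| = |-101| = 101; 101 ≤ 1 — FAILS
x = -100: LHS = |-(-100) - 1| = |99| = 99; 99 ≤ 1 — FAILS

Answer: No, fails for both x = 100 and x = -100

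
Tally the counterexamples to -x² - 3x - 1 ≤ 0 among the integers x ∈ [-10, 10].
Counterexamples in [-10, 10]: {-2, -1}.

Counting them gives 2 values.

Answer: 2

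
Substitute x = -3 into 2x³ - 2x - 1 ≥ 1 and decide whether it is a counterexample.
Substitute x = -3 into the relation:
x = -3: LHS = 2·(-3)³ - 2·(-3) - 1 = -49; -49 ≥ 1 — FAILS

Since the claim fails at x = -3, this value is a counterexample.

Answer: Yes, x = -3 is a counterexample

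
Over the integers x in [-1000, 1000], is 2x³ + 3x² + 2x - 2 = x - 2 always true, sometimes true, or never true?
Holds at x = 0: LHS = 2·0³ + 3·0² + 2·0 - 2 = -2, RHS = 0 - 2 = -2; -2 = -2 — holds
Fails at x = 1: LHS = 2·1³ + 3·1² + 2·1 - 2 = 5, RHS = 1 - 2 = -1; 5 = -1 — FAILS
It is satisfied by some integers in the range but not all.

Answer: Sometimes true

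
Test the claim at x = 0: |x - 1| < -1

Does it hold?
x = 0: LHS = |0 - 1| = |-1| = 1; 1 < -1 — FAILS

The relation fails at x = 0, so x = 0 is a counterexample.

Answer: No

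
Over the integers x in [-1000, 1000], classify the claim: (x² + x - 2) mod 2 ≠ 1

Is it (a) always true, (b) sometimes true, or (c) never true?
For a polynomial with integer coefficients, its value mod 2 depends only on x mod 2, so it suffices to check one representative of each residue class, x = 0, 1:
x = 0: LHS = (0² + 0 - 2) mod 2 = (-2) mod 2 = 0; 0 ≠ 1 — holds
x = 1: LHS = (1² + 1 - 2) mod 2 = 0 mod 2 = 0; 0 ≠ 1 — holds
The relation holds in every residue class, so the relation holds for every integer in [-1000, 1000].

No counterexample exists.

Answer: Always true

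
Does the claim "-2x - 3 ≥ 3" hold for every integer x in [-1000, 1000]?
The claim fails at x = 0:
x = 0: LHS = -2·0 - 3 = -3; -3 ≥ 3 — FAILS

Because a single integer refutes it, the statement is false.

Answer: False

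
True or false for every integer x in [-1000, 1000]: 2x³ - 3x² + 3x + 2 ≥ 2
The claim fails at x = -1:
x = -1: LHS = 2·(-1)³ - 3·(-1)² + 3·(-1) + 2 = -6; -6 ≥ 2 — FAILS

Because a single integer refutes it, the statement is false.

Answer: False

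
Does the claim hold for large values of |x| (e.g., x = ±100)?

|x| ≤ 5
x = 100: LHS = |100| = 100; 100 ≤ 5 — FAILS
x = -100: LHS = |-100| = 100; 100 ≤ 5 — FAILS

Answer: No, fails for both x = 100 and x = -100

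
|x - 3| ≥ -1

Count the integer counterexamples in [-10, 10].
An absolute value is never negative, so the left side is ≥ 0 for every x, while the right side is -1. Tightest case in [-10, 10] is x = 3:
x = 3: LHS = |3 - 3| = |0| = 0; 0 ≥ -1 — holds
Hence LHS − RHS is never negative, i.e. LHS ≥ RHS throughout, so the relation holds for every integer in [-10, 10].

No counterexample appears in that range.

Answer: 0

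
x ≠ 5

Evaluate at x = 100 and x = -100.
x = 100: 100 ≠ 5 — holds
x = -100: -100 ≠ 5 — holds

Answer: Yes, holds for both x = 100 and x = -100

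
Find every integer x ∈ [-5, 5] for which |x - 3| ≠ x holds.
Track d = LHS − RHS over the integers in [-5, 5]. Equality would need d = 0, but d changes sign only between consecutive integers, jumping over 0:
x = 1: LHS = |1 - 3| = |-2| = 2; 2 ≠ 1 — holds  (d = 1)
x = 2: LHS = |2 - 3| = |-1| = 1; 1 ≠ 2 — holds  (d = -1)
Away from these crossings d keeps a constant sign, and checking every integer in [-5, 5] confirms d ≠ 0 throughout. Hence the two sides are never equal, so the relation holds for every integer in [-5, 5].

Answer: All integers in [-5, 5]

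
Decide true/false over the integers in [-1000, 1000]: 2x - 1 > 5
The claim fails at x = 0:
x = 0: LHS = 2·0 - 1 = -1; -1 > 5 — FAILS

Because a single integer refutes it, the statement is false.

Answer: False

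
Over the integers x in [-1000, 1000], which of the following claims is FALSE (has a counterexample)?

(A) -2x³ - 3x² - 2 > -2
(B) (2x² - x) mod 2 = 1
(A) x = 0: LHS = -2·0³ - 3·0² - 2 = -2; -2 > -2 — FAILS
(B) x = 0: LHS = (2·0² - 0) mod 2 = 0 mod 2 = 0; 0 = 1 — FAILS

Answer: Both A and B are false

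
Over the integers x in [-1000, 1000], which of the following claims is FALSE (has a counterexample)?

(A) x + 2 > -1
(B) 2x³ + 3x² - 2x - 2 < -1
(A) x = -3: LHS = (-3) + 2 = -1; -1 > -1 — FAILS
(B) x = 1: LHS = 2·1³ + 3·1² - 2·1 - 2 = 1; 1 < -1 — FAILS

Answer: Both A and B are false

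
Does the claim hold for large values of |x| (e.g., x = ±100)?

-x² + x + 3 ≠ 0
x = 100: LHS = -100² + 100 + 3 = -9897; -9897 ≠ 0 — holds
x = -100: LHS = -(-100)² + (-100) + 3 = -10097; -10097 ≠ 0 — holds

Answer: Yes, holds for both x = 100 and x = -100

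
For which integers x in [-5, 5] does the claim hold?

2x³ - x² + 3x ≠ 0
Holds for: {-5, -4, -3, -2, -1, 1, 2, 3, 4, 5}
Fails for: {0}

Answer: {-5, -4, -3, -2, -1, 1, 2, 3, 4, 5}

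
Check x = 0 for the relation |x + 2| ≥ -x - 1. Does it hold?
x = 0: LHS = |0 + 2| = |2| = 2, RHS = -0 - 1 = -1; 2 ≥ -1 — holds

The relation is satisfied at x = 0.

Answer: Yes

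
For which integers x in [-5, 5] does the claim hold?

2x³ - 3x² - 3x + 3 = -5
Track d = LHS − RHS over the integers in [-5, 5]. Equality would need d = 0, but d changes sign only between consecutive integers, jumping over 0:
x = -2: LHS = 2·(-2)³ - 3·(-2)² - 3·(-2) + 3 = -19; -19 = -5 — FAILS  (d = -14)
x = -1: LHS = 2·(-1)³ - 3·(-1)² - 3·(-1) + 3 = 1; 1 = -5 — FAILS  (d = 6)
Away from these crossings d keeps a constant sign, and checking every integer in [-5, 5] confirms d ≠ 0 throughout. Hence the two sides are never equal, so the claimed relation (=) fails for every integer in [-5, 5].

Answer: None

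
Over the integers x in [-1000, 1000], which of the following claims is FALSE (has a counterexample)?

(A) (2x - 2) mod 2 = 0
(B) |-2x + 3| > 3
(A) For a polynomial with integer coefficients, its value mod 2 depends only on x mod 2, so it suffices to check one representative of each residue class, x = 0, 1:
x = 0: LHS = (2·0 - 2) mod 2 = (-2) mod 2 = 0; 0 = 0 — holds
x = 1: LHS = (2·1 - 2) mod 2 = 0 mod 2 = 0; 0 = 0 — holds
The relation holds in every residue class, so the relation holds for every integer in [-1000, 1000].

(B) x = 0: LHS = |-2·0 + 3| = |3| = 3; 3 > 3 — FAILS

Only (B) has a counterexample.

Answer: B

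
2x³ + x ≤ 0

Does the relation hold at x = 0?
x = 0: LHS = 2·0³ + 0 = 0; 0 ≤ 0 — holds

The relation is satisfied at x = 0.

Answer: Yes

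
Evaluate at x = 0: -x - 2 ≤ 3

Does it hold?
x = 0: LHS = -0 - 2 = -2; -2 ≤ 3 — holds

The relation is satisfied at x = 0.

Answer: Yes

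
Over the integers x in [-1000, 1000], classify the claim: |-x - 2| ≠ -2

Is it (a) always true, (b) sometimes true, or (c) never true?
An absolute value is never negative, so the left side is ≥ 0 for every x, while the right side is -2. Tightest case in [-1000, 1000] is x = -2:
x = -2: LHS = |-(-2) - 2| = |0| = 0; 0 ≠ -2 — holds
Hence LHS − RHS is never 0, i.e. the two sides are never equal, so the relation holds for every integer in [-1000, 1000].

No counterexample exists.

Answer: Always true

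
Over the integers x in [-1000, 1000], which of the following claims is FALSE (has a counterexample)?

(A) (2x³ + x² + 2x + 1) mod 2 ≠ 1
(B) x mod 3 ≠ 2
(A) x = 0: LHS = (2·0³ + 0² + 2·0 + 1) mod 2 = 1 mod 2 = 1; 1 ≠ 1 — FAILS
(B) x = -1: LHS = (-1) mod 3 = 2; 2 ≠ 2 — FAILS

Answer: Both A and B are false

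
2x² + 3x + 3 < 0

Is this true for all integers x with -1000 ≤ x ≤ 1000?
The claim fails at x = 0:
x = 0: LHS = 2·0² + 3·0 + 3 = 3; 3 < 0 — FAILS

Because a single integer refutes it, the statement is false.

Answer: False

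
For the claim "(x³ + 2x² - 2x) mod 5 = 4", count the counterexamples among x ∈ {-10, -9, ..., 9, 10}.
Counterexamples in [-10, 10]: {-10, -9, -8, -6, -5, -4, -3, -1, 0, 1, 2, 4, 5, 6, 7, 9, 10}.

Counting them gives 17 values.

Answer: 17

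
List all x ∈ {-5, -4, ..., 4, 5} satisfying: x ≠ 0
Holds for: {-5, -4, -3, -2, -1, 1, 2, 3, 4, 5}
Fails for: {0}

Answer: {-5, -4, -3, -2, -1, 1, 2, 3, 4, 5}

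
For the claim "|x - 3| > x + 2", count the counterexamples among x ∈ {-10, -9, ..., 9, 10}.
Counterexamples in [-10, 10]: {1, 2, 3, 4, 5, 6, 7, 8, 9, 10}.

Counting them gives 10 values.

Answer: 10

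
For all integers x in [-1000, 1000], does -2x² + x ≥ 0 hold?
The claim fails at x = 1:
x = 1: LHS = -2·1² + 1 = -1; -1 ≥ 0 — FAILS

Because a single integer refutes it, the statement is false.

Answer: False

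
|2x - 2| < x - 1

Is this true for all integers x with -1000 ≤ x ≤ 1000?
The claim fails at x = 0:
x = 0: LHS = |2·0 - 2| = |-2| = 2, RHS = 0 - 1 = -1; 2 < -1 — FAILS

Because a single integer refutes it, the statement is false.

Answer: False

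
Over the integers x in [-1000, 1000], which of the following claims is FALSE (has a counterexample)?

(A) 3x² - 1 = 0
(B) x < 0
(A) x = 0: LHS = 3·0² - 1 = -1; -1 = 0 — FAILS
(B) x = 0: 0 < 0 — FAILS

Answer: Both A and B are false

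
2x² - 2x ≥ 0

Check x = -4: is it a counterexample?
Substitute x = -4 into the relation:
x = -4: LHS = 2·(-4)² - 2·(-4) = 40; 40 ≥ 0 — holds

The relation holds at x = -4, so it is not a counterexample.

Answer: No, x = -4 is not a counterexample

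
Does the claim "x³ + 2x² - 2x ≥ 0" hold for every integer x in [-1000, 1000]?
The claim fails at x = -3:
x = -3: LHS = (-3)³ + 2·(-3)² - 2·(-3) = -3; -3 ≥ 0 — FAILS

Because a single integer refutes it, the statement is false.

Answer: False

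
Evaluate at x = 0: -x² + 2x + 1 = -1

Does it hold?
x = 0: LHS = -0² + 2·0 + 1 = 1; 1 = -1 — FAILS

The relation fails at x = 0, so x = 0 is a counterexample.

Answer: No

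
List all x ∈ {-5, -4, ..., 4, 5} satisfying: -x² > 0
Over all integers in [-5, 5], LHS − RHS is largest at x = 0, where it equals 0:
x = 0: LHS = -0² = 0; 0 > 0 — FAILS
At the ends of the range:
x = -5: LHS = -(-5)² = -25; -25 > 0 — FAILS
x = 5: LHS = -5² = -25; -25 > 0 — FAILS
Hence LHS − RHS is never positive, i.e. LHS ≤ RHS throughout, so the claimed relation (>) fails for every integer in [-5, 5].

Answer: None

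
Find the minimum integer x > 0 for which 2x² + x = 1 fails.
Testing positive integers:
x = 1: LHS = 2·1² + 1 = 3; 3 = 1 — FAILS  ← smallest positive counterexample

Answer: x = 1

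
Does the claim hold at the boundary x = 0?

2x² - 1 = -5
x = 0: LHS = 2·0² - 1 = -1; -1 = -5 — FAILS

The relation fails at x = 0, so x = 0 is a counterexample.

Answer: No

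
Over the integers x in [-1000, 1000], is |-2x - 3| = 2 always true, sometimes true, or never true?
Track d = LHS − RHS over the integers in [-1000, 1000]. Equality would need d = 0, but d changes sign only between consecutive integers, jumping over 0:
x = -3: LHS = |-2·(-3) - 3| = |3| = 3; 3 = 2 — FAILS  (d = 1)
x = -2: LHS = |-2·(-2) - 3| = |1| = 1; 1 = 2 — FAILS  (d = -1)
x = -1: LHS = |-2·(-1) - 3| = |-1| = 1; 1 = 2 — FAILS  (d = -1)
x = 0: LHS = |-2·0 - 3| = |-3| = 3; 3 = 2 — FAILS  (d = 1)
Away from these crossings d keeps a constant sign, and checking every integer in [-1000, 1000] confirms d ≠ 0 throughout. Hence the two sides are never equal, so the claimed relation (=) fails for every integer in [-1000, 1000].

No integer in the range satisfies it.

Answer: Never true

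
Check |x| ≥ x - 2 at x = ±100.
x = 100: LHS = |100| = 100, RHS = 100 - 2 = 98; 100 ≥ 98 — holds
x = -100: LHS = |-100| = 100, RHS = (-100) - 2 = -102; 100 ≥ -102 — holds

Answer: Yes, holds for both x = 100 and x = -100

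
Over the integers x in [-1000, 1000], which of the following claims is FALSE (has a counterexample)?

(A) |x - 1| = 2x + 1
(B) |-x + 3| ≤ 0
(A) x = 1: LHS = |1 - 1| = |0| = 0, RHS = 2·1 + 1 = 3; 0 = 3 — FAILS
(B) x = 0: LHS = |-0 + 3| = |3| = 3; 3 ≤ 0 — FAILS

Answer: Both A and B are false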